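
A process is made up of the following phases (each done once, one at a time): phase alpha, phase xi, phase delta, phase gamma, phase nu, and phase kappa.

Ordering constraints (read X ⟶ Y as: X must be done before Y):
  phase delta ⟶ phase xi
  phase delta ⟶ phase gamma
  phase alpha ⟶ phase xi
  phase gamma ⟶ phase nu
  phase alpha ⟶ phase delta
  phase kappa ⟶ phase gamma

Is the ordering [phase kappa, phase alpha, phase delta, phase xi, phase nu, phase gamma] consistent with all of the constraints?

No

Here phase gamma comes after phase nu.
But one of the constraints requires phase gamma before phase nu, so this ordering violates it.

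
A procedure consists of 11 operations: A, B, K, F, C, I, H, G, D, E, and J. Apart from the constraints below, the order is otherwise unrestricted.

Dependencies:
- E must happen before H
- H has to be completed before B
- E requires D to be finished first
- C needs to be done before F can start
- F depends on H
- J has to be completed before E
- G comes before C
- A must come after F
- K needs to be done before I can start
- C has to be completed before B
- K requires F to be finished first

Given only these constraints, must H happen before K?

Yes

Following the dependencies: H → F → K.
Hence H necessarily comes before K.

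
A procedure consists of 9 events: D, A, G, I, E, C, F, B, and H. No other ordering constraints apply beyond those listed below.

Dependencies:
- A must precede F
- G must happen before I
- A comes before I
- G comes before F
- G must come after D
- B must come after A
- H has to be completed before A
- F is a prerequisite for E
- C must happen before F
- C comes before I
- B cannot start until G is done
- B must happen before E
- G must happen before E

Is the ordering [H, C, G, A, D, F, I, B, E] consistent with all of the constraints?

No

In the proposed order, G appears before D.
But one of the constraints requires D before G, so this ordering violates it.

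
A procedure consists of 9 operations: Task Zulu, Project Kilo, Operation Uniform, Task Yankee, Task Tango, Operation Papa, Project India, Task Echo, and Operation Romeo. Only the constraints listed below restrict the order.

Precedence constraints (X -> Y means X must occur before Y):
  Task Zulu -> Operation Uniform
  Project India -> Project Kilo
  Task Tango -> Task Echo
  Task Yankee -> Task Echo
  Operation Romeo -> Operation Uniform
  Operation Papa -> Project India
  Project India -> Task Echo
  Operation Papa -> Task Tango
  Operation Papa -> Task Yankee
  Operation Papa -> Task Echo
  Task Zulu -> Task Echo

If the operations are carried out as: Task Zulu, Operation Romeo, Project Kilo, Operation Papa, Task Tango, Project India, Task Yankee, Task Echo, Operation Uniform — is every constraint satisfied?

No

Here Project India comes after Project Kilo.
That contradicts the constraint that Project India must precede Project Kilo.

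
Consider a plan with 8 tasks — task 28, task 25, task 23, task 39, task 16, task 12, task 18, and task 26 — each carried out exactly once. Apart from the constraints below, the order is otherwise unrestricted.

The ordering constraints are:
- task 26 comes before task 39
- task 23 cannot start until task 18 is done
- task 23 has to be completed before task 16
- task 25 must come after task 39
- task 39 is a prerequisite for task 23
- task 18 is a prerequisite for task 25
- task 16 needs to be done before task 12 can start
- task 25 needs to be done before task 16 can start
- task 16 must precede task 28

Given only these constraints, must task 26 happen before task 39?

Yes

Tracing the constraints gives a chain: task 26 → task 39.
That forces task 26 before task 39 in every valid schedule.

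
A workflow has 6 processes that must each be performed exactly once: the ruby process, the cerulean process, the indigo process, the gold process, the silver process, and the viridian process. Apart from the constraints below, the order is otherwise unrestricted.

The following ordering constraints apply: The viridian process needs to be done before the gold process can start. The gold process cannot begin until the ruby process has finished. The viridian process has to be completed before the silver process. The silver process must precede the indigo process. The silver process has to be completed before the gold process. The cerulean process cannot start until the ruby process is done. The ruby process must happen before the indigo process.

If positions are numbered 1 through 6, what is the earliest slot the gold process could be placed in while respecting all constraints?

The processes that are forced before the gold process, directly or transitively, are the ruby process, the silver process, the viridian process. That's 3 processes.
With 3 mandatory predecessors, the earliest the gold process can sit is position 3+1 = 4, and placing just those 3 first achieves it.

4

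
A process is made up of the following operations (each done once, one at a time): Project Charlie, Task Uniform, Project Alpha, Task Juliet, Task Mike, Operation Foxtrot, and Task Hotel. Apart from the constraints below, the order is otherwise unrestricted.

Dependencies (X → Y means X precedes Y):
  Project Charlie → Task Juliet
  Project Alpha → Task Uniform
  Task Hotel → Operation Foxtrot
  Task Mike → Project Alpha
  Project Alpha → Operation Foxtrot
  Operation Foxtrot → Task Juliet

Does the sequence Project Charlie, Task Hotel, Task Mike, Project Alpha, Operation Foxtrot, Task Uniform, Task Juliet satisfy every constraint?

Yes

Checking each listed constraint against this order: for instance, Project Charlie is in position 1 and Task Juliet in position 7, so that constraint holds — and the remaining constraints check out the same way.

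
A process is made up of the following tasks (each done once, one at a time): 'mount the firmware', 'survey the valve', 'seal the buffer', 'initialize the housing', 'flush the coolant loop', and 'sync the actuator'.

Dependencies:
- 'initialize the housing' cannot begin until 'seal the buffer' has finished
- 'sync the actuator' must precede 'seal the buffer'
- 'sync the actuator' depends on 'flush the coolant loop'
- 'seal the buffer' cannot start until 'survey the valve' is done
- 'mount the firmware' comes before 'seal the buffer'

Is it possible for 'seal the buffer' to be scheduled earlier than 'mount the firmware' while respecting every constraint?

No

Following 'mount the firmware' → 'seal the buffer', 'mount the firmware' must precede 'seal the buffer' in every valid ordering.
Hence 'seal the buffer' can never be scheduled before 'mount the firmware'.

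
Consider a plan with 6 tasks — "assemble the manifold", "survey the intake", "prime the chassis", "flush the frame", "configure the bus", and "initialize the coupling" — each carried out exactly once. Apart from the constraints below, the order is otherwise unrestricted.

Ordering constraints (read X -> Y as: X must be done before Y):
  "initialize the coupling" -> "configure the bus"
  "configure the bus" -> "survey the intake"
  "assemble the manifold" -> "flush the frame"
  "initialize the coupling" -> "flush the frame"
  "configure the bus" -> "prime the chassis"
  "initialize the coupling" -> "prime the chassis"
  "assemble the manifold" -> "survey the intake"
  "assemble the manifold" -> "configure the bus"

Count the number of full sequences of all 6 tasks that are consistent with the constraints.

16

The tasks with no prerequisites are "assemble the manifold", "initialize the coupling"; any of them can be placed first.
Counting all ways to extend the partial order to a total order gives 16.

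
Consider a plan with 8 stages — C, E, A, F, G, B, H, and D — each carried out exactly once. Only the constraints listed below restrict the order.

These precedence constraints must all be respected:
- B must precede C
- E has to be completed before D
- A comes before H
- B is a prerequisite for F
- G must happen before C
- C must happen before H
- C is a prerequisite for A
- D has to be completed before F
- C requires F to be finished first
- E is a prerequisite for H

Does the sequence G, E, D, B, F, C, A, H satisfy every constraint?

Yes

Every stated constraint is respected: E sits at position 2, ahead of H at position 8, and each of the other listed pairs likewise has the predecessor earlier in the sequence.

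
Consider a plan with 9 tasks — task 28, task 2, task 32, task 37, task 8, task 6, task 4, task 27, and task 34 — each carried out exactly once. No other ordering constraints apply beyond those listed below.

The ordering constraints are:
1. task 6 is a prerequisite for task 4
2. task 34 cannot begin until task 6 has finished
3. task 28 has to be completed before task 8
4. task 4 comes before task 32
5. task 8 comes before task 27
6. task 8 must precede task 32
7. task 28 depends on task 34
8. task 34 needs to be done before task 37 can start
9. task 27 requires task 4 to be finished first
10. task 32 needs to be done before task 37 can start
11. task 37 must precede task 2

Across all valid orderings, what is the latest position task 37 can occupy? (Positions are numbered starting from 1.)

8

Following the constraints forward from task 37, its only required successor is task 2.
With 1 mandatory successor out of 9 tasks total, the latest slot for task 37 is 9−1 = 8, and it's reachable by doing all non-successors before task 37.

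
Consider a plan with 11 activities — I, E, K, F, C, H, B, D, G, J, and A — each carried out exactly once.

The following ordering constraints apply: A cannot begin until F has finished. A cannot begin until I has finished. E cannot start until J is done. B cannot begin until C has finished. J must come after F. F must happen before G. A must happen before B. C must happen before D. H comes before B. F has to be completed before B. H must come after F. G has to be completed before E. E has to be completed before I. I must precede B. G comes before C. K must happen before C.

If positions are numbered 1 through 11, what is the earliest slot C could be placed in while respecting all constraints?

Every activity that must precede C has to come before it. Tracing all chains that end at C, those activities are: K, F, G — 3 in total.
With 3 mandatory predecessors, the earliest C can sit is position 3+1 = 4, and placing just those 3 first achieves it.

4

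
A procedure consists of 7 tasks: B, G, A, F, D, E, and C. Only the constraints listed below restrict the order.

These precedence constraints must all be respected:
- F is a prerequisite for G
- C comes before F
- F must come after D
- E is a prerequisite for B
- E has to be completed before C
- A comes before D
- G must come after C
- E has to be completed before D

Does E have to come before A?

Nothing in the constraints links E and A; they are unordered relative to each other.
So E can come before A or after — it is not forced.

No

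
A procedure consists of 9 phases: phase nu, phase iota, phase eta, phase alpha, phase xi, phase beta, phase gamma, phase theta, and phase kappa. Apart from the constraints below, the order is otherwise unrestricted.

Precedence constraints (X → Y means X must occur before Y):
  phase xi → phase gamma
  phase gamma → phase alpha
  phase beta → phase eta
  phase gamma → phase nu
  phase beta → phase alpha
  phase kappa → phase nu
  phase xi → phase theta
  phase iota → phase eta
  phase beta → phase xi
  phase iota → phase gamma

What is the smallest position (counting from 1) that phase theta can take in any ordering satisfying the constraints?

Every phase that must precede phase theta has to come before it. Tracing all chains that end at phase theta, those phases are: phase xi, phase beta — 2 in total.
So at minimum 2 phases come before phase theta, putting phase theta no earlier than position 3. That position is achievable by scheduling exactly those predecessors first.

3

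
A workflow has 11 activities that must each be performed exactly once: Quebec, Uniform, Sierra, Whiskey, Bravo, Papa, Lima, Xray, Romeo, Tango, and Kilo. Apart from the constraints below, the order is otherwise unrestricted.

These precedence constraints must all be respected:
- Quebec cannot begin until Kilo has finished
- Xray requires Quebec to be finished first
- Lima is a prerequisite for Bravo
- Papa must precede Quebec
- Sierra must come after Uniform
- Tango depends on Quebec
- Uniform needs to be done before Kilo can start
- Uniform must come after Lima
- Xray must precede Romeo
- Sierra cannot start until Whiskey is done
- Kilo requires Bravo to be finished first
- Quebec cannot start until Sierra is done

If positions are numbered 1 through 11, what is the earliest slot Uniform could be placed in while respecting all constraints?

Working backwards through the constraints from Uniform, its only required predecessor is Lima.
With 1 mandatory predecessor, the earliest Uniform can sit is position 1+1 = 2, and placing just that one first achieves it.

2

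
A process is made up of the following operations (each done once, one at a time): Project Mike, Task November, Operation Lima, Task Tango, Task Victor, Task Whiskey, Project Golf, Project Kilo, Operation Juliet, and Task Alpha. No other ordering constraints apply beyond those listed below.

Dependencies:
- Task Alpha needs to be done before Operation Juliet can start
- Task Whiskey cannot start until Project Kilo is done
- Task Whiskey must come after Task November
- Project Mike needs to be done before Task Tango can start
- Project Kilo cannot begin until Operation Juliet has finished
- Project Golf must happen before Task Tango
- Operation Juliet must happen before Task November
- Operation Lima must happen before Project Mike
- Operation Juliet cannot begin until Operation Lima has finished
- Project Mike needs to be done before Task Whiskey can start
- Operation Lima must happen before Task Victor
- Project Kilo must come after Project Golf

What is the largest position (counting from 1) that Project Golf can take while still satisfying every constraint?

7

The operations that are forced after Project Golf, directly or by a chain of constraints, are Task Tango, Task Whiskey, Project Kilo. That's 3 operations.
So at least 3 operations follow Project Golf, putting Project Golf no later than position 7. That position is achievable by scheduling everything else first.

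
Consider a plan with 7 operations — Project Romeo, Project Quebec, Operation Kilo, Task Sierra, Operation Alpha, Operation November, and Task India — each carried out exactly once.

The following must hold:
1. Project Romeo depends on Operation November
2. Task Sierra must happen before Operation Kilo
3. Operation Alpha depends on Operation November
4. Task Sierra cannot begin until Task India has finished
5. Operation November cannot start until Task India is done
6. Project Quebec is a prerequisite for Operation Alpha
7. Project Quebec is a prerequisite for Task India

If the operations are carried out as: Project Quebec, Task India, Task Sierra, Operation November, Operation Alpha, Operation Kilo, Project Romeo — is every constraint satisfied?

Yes

Going through the constraints one by one, each required predecessor appears earlier in the sequence than its dependent — e.g. Project Quebec (position 1) is before Operation Alpha (position 5), as required.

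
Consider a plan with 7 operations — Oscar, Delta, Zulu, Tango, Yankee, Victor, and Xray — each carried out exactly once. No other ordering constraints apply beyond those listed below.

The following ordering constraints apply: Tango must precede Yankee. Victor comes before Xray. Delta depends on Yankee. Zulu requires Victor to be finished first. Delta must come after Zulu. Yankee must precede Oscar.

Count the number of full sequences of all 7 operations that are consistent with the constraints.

2 operations have no prerequisites (Tango, Victor), so any of them could come first.
Enumerating by repeatedly choosing an available operation (one whose prerequisites are all placed) gives 82 distinct complete orderings.

82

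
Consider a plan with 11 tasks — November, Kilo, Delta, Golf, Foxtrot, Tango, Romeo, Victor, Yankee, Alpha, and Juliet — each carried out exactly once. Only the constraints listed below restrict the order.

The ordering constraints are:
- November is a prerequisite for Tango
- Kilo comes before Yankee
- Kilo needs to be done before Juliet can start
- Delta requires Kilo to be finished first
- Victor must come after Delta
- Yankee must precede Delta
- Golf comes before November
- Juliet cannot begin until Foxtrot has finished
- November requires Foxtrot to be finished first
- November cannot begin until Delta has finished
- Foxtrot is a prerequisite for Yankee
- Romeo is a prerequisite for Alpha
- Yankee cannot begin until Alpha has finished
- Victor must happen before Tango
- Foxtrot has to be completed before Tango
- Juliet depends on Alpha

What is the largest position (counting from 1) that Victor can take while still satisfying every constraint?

10

Following the constraints forward from Victor, its only required successor is Tango.
With 1 mandatory successor out of 11 tasks total, the latest slot for Victor is 11−1 = 10, and it's reachable by doing all non-successors before Victor.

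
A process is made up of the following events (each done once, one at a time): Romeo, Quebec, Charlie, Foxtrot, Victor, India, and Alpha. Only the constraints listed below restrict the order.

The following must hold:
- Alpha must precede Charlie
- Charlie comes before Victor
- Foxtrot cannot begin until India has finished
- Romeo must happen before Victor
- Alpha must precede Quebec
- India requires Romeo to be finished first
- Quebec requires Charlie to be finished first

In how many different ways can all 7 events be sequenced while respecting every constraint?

2 events have no prerequisites (Romeo, Alpha), so any of them could come first.
Enumerating by repeatedly choosing an available event (one whose prerequisites are all placed) gives 65 distinct complete orderings.

65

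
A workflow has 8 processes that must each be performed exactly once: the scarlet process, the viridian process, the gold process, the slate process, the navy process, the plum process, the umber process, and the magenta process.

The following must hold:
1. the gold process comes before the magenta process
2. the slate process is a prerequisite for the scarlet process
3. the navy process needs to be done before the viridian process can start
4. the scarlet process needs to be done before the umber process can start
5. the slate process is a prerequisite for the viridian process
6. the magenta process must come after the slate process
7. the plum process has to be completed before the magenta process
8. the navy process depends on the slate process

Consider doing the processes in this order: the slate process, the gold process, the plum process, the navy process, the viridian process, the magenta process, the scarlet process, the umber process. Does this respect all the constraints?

Yes

Checking each listed constraint against this order: for instance, the slate process is in position 1 and the scarlet process in position 7, so that constraint holds — and the remaining constraints check out the same way.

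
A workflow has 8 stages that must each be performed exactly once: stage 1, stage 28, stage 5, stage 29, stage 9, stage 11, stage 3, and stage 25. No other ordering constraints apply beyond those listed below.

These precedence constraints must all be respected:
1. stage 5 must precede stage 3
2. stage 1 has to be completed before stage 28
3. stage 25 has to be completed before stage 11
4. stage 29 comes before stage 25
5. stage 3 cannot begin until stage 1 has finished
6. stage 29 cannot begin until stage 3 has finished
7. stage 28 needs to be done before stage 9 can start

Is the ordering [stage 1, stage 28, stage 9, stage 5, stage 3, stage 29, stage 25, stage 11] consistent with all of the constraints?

Checking each listed constraint against this order: for instance, stage 1 is in position 1 and stage 3 in position 5, so that constraint holds — and the remaining constraints check out the same way.

Yes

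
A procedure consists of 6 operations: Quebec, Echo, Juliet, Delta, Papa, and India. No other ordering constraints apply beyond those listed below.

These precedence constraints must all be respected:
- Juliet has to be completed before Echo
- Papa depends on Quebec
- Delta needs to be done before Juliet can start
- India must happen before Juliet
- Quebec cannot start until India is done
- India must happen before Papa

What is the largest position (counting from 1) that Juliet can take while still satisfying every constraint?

Following the constraints forward from Juliet, its only required successor is Echo.
With 1 mandatory successor out of 6 operations total, the latest slot for Juliet is 6−1 = 5, and it's reachable by doing all non-successors before Juliet.

5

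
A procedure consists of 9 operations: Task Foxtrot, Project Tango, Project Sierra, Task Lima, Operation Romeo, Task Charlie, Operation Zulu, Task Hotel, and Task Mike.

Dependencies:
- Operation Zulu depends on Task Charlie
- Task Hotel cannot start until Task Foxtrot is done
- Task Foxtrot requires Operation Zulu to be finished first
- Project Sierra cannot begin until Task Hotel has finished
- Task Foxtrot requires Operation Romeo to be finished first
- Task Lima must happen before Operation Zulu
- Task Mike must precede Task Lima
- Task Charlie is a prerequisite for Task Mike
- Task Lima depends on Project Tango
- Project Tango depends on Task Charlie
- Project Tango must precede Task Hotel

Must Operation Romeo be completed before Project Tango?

No chain of constraints connects Operation Romeo to Project Tango in either direction.
There exist valid orderings with Project Tango before Operation Romeo, so Operation Romeo is not required to come first.

No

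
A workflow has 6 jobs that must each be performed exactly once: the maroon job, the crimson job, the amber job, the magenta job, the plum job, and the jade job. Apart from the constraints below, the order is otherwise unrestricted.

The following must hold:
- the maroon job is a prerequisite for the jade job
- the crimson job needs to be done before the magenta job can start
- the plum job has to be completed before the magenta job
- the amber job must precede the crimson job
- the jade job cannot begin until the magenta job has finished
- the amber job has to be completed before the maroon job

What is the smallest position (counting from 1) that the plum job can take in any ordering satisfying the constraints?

Nothing is required before the plum job; it can be the very first job.

1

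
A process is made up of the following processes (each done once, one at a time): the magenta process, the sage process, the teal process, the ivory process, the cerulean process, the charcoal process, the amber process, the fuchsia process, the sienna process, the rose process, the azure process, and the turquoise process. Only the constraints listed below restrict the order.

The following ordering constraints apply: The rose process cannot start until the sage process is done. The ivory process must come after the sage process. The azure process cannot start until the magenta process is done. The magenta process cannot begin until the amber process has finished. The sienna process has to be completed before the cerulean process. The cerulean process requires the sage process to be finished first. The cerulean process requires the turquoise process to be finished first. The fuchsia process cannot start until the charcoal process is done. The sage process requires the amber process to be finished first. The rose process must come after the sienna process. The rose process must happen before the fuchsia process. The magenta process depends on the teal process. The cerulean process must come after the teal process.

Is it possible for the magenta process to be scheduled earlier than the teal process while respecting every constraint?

No

The constraints give a chain the teal process → the magenta process, which forces the teal process before the magenta process.
So no valid ordering can have the magenta process before the teal process.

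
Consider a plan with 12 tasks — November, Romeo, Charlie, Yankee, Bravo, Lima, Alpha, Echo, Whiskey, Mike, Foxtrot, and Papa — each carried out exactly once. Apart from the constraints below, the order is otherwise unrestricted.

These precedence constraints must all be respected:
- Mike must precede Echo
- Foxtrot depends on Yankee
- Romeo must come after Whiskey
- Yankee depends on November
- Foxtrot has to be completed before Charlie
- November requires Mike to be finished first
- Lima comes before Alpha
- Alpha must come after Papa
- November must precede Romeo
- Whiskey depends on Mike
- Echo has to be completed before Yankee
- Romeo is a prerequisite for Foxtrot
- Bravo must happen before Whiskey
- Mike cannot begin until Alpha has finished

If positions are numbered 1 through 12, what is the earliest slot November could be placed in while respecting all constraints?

Working backwards through the constraints from November, its full set of required predecessors is Lima, Alpha, Mike, Papa — 4 of them.
So at minimum 4 tasks come before November, putting November no earlier than position 5. That position is achievable by scheduling exactly those predecessors first.

5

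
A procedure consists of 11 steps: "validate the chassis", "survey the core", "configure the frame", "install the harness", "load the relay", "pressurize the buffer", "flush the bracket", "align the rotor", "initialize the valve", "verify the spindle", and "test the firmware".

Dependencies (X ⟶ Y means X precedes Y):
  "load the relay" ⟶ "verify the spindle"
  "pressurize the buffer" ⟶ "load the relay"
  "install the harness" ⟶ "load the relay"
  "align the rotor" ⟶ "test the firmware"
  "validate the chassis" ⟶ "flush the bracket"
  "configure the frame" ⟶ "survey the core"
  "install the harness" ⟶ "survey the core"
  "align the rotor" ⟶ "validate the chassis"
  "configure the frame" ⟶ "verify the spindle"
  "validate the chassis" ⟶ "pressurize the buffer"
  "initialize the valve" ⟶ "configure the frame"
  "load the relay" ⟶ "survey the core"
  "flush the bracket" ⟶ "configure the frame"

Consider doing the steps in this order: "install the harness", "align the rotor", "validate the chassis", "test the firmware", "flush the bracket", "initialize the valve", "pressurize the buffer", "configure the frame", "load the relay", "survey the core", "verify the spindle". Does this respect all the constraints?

Yes

Checking each listed constraint against this order: for instance, "install the harness" is in position 1 and "survey the core" in position 10, so that constraint holds — and the remaining constraints check out the same way.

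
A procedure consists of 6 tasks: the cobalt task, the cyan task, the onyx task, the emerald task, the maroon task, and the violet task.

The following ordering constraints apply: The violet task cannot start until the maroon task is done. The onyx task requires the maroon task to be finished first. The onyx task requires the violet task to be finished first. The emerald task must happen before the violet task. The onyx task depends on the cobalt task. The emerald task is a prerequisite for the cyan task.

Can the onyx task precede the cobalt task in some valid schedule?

No

The constraints give a chain the cobalt task → the onyx task, which forces the cobalt task before the onyx task.
So no valid ordering can have the onyx task before the cobalt task.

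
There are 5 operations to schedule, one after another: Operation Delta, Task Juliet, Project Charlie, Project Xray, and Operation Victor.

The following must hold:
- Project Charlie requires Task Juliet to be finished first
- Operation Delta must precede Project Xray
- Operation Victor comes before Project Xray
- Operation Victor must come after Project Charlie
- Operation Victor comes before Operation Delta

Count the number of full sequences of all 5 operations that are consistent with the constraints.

Task Juliet is the only operation with nothing required before it, so every ordering starts there.
Continuing from there, at each step only one operation has all its prerequisites placed, so the ordering is fully determined — there is exactly 1.

1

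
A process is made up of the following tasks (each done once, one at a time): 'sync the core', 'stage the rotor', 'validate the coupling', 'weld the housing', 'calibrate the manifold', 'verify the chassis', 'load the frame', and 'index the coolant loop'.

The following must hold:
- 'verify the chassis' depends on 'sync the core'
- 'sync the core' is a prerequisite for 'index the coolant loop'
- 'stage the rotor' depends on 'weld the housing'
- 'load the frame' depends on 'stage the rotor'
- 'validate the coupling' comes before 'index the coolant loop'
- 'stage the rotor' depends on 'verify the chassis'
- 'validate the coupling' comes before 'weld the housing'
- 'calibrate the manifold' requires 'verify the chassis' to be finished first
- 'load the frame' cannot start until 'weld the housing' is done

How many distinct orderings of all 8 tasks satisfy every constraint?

123

The tasks with no prerequisites are 'sync the core', 'validate the coupling'; any of them can be placed first.
Enumerating by repeatedly choosing an available task (one whose prerequisites are all placed) gives 123 distinct complete orderings.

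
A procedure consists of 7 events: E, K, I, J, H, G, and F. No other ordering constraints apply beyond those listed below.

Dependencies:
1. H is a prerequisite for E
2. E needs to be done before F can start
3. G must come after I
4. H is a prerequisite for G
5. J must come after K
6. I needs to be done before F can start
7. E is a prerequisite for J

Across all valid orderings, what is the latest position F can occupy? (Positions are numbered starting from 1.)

F has no required successors, so nothing stops it from going last (position 7).

7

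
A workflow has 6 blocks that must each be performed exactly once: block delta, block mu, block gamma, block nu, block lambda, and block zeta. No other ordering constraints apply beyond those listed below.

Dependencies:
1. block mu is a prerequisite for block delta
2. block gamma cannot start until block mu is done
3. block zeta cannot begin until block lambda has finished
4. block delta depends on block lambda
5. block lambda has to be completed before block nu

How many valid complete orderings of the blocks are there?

70

2 blocks have no prerequisites (block mu, block lambda), so any of them could come first.
Systematically extending each partial ordering one block at a time and counting, there are 70 complete orderings.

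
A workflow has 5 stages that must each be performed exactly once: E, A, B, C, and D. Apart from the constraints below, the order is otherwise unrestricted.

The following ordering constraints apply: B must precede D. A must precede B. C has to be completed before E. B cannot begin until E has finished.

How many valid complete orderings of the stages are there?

3

2 stages have no prerequisites (A, C), so any of them could come first.
Counting all ways to extend the partial order to a total order gives 3.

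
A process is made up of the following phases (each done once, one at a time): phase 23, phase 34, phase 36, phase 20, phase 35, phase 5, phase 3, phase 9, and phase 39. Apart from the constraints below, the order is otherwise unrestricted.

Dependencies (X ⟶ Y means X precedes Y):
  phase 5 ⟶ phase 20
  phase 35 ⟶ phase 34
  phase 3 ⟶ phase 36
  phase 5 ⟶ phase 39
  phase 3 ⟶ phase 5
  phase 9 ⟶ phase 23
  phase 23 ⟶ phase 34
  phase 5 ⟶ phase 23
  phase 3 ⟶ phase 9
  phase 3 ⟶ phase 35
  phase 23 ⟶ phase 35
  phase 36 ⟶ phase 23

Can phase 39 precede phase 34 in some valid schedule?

No chain of constraints runs from phase 34 to phase 39, so phase 34 is not required to come first.
That means at least one valid schedule has phase 39 before phase 34.

Yes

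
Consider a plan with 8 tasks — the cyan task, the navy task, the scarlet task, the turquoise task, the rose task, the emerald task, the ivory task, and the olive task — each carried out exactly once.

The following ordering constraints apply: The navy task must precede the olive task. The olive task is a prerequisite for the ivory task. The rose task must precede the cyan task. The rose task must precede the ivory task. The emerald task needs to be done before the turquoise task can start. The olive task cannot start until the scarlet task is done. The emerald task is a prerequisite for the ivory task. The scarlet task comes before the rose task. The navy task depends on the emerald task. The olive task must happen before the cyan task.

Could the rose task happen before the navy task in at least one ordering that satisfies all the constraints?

Yes

The constraints leave the rose task and the navy task unordered relative to each other; nothing requires the navy task earlier.
So a valid ordering placing the rose task earlier than the navy task exists.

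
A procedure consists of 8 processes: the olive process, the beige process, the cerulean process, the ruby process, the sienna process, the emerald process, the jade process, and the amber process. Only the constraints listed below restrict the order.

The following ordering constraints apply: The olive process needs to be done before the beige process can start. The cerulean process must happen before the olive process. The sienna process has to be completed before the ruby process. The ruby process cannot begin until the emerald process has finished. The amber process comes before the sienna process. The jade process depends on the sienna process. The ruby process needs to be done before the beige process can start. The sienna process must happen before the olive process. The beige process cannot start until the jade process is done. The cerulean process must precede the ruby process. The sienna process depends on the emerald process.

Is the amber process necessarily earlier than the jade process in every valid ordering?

There is a constraint chain the amber process → the sienna process → the jade process.
That forces the amber process before the jade process in every valid schedule.

Yes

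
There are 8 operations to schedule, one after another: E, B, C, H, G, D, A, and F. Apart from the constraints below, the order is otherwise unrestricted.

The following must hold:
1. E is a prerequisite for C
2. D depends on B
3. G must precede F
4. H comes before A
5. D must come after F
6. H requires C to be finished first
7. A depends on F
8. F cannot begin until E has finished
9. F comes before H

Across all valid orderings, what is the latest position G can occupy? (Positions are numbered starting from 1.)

4

Every operation that must follow G has to come after it. Tracing all chains starting from G, those operations are: H, D, A, F — 4 in total.
So at least 4 operations follow G, putting G no later than position 4. That position is achievable by scheduling everything else first.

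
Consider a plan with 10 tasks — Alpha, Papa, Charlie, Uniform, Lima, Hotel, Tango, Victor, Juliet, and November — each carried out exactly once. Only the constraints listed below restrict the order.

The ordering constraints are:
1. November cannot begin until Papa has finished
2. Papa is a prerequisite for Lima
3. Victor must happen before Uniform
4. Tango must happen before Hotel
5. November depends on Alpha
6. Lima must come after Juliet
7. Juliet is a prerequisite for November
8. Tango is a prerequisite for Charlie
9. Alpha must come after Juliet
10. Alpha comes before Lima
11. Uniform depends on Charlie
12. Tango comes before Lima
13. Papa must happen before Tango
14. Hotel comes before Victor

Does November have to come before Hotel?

November and Hotel are not related by any chain of constraints.
There exist valid orderings with Hotel before November, so November is not required to come first.

No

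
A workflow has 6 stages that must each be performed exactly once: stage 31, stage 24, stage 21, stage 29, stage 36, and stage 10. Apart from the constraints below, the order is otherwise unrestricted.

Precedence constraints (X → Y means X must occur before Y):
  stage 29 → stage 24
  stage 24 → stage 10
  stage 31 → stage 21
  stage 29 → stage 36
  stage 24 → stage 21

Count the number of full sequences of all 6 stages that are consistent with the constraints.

33

The stages with no prerequisites are stage 31, stage 29; any of them can be placed first.
Enumerating by repeatedly choosing an available stage (one whose prerequisites are all placed) gives 33 distinct complete orderings.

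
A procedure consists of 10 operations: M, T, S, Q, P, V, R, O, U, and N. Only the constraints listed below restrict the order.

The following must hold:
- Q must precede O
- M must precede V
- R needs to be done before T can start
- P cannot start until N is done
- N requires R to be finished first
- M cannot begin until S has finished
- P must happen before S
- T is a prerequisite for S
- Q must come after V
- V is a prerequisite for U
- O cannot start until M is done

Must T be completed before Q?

Tracing the constraints gives a chain: T → S → M → V → Q.
So T must precede Q in any valid ordering.

Yes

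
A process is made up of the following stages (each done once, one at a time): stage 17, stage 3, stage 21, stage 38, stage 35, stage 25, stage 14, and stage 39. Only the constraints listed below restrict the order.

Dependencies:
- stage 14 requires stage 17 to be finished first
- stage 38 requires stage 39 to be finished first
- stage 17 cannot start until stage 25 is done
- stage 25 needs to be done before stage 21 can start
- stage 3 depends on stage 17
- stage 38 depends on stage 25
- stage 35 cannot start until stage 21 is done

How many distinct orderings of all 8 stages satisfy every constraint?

The stages with no prerequisites are stage 25, stage 39; any of them can be placed first.
Systematically extending each partial ordering one stage at a time and counting, there are 540 complete orderings.

540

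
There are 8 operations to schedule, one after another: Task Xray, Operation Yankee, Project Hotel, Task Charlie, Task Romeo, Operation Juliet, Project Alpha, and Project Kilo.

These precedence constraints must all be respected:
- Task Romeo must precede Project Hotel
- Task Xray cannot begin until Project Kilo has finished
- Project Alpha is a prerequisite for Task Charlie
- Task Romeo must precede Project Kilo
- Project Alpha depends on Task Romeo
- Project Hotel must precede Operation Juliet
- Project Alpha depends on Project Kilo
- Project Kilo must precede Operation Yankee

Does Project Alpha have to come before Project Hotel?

Project Alpha and Project Hotel are not related by any chain of constraints.
So Project Alpha can come before Project Hotel or after — it is not forced.

No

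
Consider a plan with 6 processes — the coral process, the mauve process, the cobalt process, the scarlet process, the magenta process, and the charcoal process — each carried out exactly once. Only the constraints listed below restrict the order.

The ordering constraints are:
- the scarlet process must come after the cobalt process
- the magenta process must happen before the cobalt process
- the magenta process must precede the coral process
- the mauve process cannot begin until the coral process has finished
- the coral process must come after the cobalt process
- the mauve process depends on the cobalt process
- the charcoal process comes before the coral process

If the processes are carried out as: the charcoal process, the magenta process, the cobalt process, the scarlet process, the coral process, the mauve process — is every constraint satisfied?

Every stated constraint is respected: the charcoal process sits at position 1, ahead of the coral process at position 5, and each of the other listed pairs likewise has the predecessor earlier in the sequence.

Yes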